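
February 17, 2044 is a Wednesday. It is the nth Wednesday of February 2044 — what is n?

3rd

Day 17 falls in week ⌈17/7⌉ of the month.
Days 1–7 hold the 1st Wednesday, 8–14 the 2nd, 15–21 the 3rd, 22–28 the 4th, 29–31 the 5th.
17 is in the range for the 3rd.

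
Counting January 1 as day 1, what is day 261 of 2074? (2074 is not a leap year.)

Jan has 31 days (261 − 31 = 230 remain).
Feb has 28 days (230 − 28 = 202 remain).
Mar has 31 days (202 − 31 = 171 remain).
Apr has 30 days (171 − 30 = 141 remain).
May has 31 days (141 − 31 = 110 remain).
Jun has 30 days (110 − 30 = 80 remain).
Jul has 31 days (80 − 31 = 49 remain).
Aug has 31 days (49 − 31 = 18 remain).
18 into Sep → Sep 18.

Sep 18, 2074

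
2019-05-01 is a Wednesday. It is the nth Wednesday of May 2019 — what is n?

1st

Day 1 falls in week ⌈1/7⌉ of the month.
Days 1–7 hold the 1st Wednesday, 8–14 the 2nd, 15–21 the 3rd, 22–28 the 4th, 29–31 the 5th.
1 is in the range for the 1st.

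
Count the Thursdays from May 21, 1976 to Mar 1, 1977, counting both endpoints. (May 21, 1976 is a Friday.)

40

May 21, 1976 is a Friday; the first Thursday on or after it is May 27, 1976 (6 days later).
From May 27, 1976 to Mar 1, 1977: 4 + 30 + 31 + 31 + 30 + 31 + 30 + 31 + 31 + 28 + 1 = 278 days (rest of May, Jun, Jul, Aug, Sep, Oct, Nov, Dec, Jan, Feb, Mar).
278 ÷ 7 = 39 full weeks with remainder 5, so 39 more Thursdays after the first → 40.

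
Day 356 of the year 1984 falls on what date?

Dec 21, 1984

Jan has 31 days (356 − 31 = 325 remain).
Feb has 29 days (325 − 29 = 296 remain).
Mar has 31 days (296 − 31 = 265 remain).
Apr has 30 days (265 − 30 = 235 remain).
May has 31 days (235 − 31 = 204 remain).
Jun has 30 days (204 − 30 = 174 remain).
Jul has 31 days (174 − 31 = 143 remain).
Aug has 31 days (143 − 31 = 112 remain).
Sep has 30 days (112 − 30 = 82 remain).
Oct has 31 days (82 − 31 = 51 remain).
Nov has 30 days (51 − 30 = 21 remain).
21 into Dec → Dec 21.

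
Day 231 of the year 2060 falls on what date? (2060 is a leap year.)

18 August 2060

January has 31 days (231 − 31 = 200 remain).
February has 29 days (200 − 29 = 171 remain).
March has 31 days (171 − 31 = 140 remain).
April has 30 days (140 − 30 = 110 remain).
May has 31 days (110 − 31 = 79 remain).
June has 30 days (79 − 30 = 49 remain).
July has 31 days (49 − 31 = 18 remain).
18 into August → August 18.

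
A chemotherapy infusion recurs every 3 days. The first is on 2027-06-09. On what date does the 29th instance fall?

2027-09-01

The 29th occurrence is 28 intervals after the first: 28 × 3 = 84 days after 2027-06-09.
June has 30 days — 21 days to the end of June leaves 63.
July has 31 days (32 left).
August has 31 days (1 left).
1 day into September → 2027-09-01.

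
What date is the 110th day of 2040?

April 19, 2040

January has 31 days (110 − 31 = 79 remain).
February has 29 days (79 − 29 = 50 remain).
March has 31 days (50 − 31 = 19 remain).
19 into April → April 19.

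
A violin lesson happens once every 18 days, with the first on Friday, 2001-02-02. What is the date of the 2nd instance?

The 2nd occurrence is 1 interval after the first: 1 × 18 = 18 days after 2001-02-02.
18 days later is 2001-02-20.

2001-02-20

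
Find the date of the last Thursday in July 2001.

26 July 2001

The first Thursday of July 2001 is July 5.
July 2001 has 31 days. Adding weeks: 5, 12, 19, 26 — the last one ≤ 31 is the 26th.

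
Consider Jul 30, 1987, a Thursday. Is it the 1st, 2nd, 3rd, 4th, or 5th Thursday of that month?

5th

Day 30 falls in week ⌈30/7⌉ of the month.
Days 1–7 hold the 1st Thursday, 8–14 the 2nd, 15–21 the 3rd, 22–28 the 4th, 29–31 the 5th.
30 is in the range for the 5th.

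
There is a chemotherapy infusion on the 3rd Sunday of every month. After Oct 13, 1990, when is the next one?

Oct 21, 1990

Oct 1990 starts on a Monday; its first Sunday is the 7th, so the 3rd Sunday is the 21st — Oct 21, 1990.
Oct 21, 1990 is after Oct 13, 1990, so that is the next one.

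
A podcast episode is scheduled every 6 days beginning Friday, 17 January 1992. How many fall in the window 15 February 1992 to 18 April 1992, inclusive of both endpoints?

11

Occurrences land 6·i days after 17 January 1992 for i = 0, 1, 2, …
15 February 1992 is 29 days after the start; 29 ÷ 6 = 4 remainder 5; since the remainder is 5, round up to i = 5. First occurrence in the window: #6 on 16 February 1992 (5×6 = 30 days in).
18 April 1992 is 92 days after the start; 92 ÷ 6 = 15 remainder 2. Last occurrence in the window: #16 on 16 April 1992.
Occurrences #6 through #16: 11 in total.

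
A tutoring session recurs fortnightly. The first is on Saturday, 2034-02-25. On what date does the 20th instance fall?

The 20th occurrence is 19 intervals after the first: 19 × 14 = 266 days after 2034-02-25.
February has 28 days — 3 days to the end of February leaves 263.
March has 31 days (232 left).
April has 30 days (202 left).
May has 31 days (171 left).
June has 30 days (141 left).
July has 31 days (110 left).
August has 31 days (79 left).
September has 30 days (49 left).
October has 31 days (18 left).
18 days into November → 2034-11-18.

2034-11-18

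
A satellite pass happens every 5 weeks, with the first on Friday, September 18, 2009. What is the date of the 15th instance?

The 15th occurrence is 14 intervals after the first: 14 × 35 = 490 days after September 18, 2009.
September has 30 days — 12 days to the end of September leaves 478.
From end of September to end of 2009 is 92 days (386 left).
2010 has 365 days (21 left).
21 days into January → January 21, 2011.

January 21, 2011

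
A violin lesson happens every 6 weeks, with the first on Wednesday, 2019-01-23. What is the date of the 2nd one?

The 2nd occurrence is 1 interval after the first: 1 × 42 = 42 days after 2019-01-23.
January has 31 days — 8 days to the end of January leaves 34.
February has 28 days (6 left).
6 days into March → 2019-03-06.

2019-03-06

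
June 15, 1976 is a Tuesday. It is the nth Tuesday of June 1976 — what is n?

3rd

Day 15 falls in week ⌈15/7⌉ of the month.
Days 1–7 hold the 1st Tuesday, 8–14 the 2nd, 15–21 the 3rd, 22–28 the 4th, 29–31 the 5th.
15 is in the range for the 3rd.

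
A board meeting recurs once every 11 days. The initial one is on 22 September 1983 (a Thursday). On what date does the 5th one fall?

The 5th occurrence is 4 intervals after the first: 4 × 11 = 44 days after 22 September 1983.
September has 30 days — 8 days to the end of September leaves 36.
October has 31 days (5 left).
5 days into November → 5 November 1983.

5 November 1983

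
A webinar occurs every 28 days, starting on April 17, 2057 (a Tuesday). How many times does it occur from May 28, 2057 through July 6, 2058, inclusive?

14

Occurrences land 28·i days after April 17, 2057 for i = 0, 1, 2, …
May 28, 2057 is 41 days after the start; 41 ÷ 28 = 1 remainder 13; since the remainder is 13, round up to i = 2. First occurrence in the window: #3 on June 12, 2057 (2×28 = 56 days in).
July 6, 2058 is 445 days after the start; 445 ÷ 28 = 15 remainder 25. Last occurrence in the window: #16 on June 11, 2058.
Occurrences #3 through #16: 14 in total.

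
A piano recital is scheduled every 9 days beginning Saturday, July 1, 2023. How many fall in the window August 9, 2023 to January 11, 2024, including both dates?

Occurrences land 9·i days after July 1, 2023 for i = 0, 1, 2, …
August 9, 2023 is 39 days after the start; 39 ÷ 9 = 4 remainder 3; since the remainder is 3, round up to i = 5. First occurrence in the window: #6 on August 15, 2023 (5×9 = 45 days in).
January 11, 2024 is 194 days after the start; 194 ÷ 9 = 21 remainder 5. Last occurrence in the window: #22 on January 6, 2024.
Occurrences #6 through #22: 17 in total.

17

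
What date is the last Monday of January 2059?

The first Monday of January 2059 is January 6.
January 2059 has 31 days. Adding weeks: 6, 13, 20, 27 — the last one ≤ 31 is the 27th.

2059-01-27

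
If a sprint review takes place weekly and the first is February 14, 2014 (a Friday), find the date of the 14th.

May 16, 2014

The 14th occurrence is 13 intervals after the first: 13 × 7 = 91 days after February 14, 2014.
February has 28 days — 14 days to the end of February leaves 77.
March has 31 days (46 left).
April has 30 days (16 left).
16 days into May → May 16, 2014.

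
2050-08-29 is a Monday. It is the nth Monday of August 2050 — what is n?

Day 29 falls in week ⌈29/7⌉ of the month.
Days 1–7 hold the 1st Monday, 8–14 the 2nd, 15–21 the 3rd, 22–28 the 4th, 29–31 the 5th.
29 is in the range for the 5th.

5th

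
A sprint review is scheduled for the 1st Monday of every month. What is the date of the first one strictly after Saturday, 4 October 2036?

October 2036 starts on a Wednesday, so its 1st Monday is 6 October 2036 (5 days in).
6 October 2036 is after 4 October 2036, so that is the next one.

6 October 2036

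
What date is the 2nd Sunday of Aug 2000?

Aug 13, 2000

Aug 2000 begins on a Tuesday, so the first Sunday is Aug 6 (5 days later).
The 2nd Sunday is 1 weeks later: 6 + 7 = 13.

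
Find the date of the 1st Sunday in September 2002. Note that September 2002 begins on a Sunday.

September 2002 begins on a Sunday, so the first Sunday is September 1.

1 September 2002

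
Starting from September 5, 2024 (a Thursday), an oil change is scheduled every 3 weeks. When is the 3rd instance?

October 17, 2024

The 3rd occurrence is 2 intervals after the first: 2 × 21 = 42 days after September 5, 2024.
September has 30 days — 25 days to the end of September leaves 17.
17 days into October → October 17, 2024.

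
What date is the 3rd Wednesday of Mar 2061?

Mar 16, 2061

Mar 2061 begins on a Tuesday, so the first Wednesday is Mar 2 (1 day later).
The 3rd Wednesday is 2 weeks later: 2 + 14 = 16.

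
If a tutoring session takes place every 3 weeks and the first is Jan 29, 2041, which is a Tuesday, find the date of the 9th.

The 9th occurrence is 8 intervals after the first: 8 × 21 = 168 days after Jan 29, 2041.
Jan has 31 days — 2 days to the end of Jan leaves 166.
Feb has 28 days (138 left).
Mar has 31 days (107 left).
Apr has 30 days (77 left).
May has 31 days (46 left).
Jun has 30 days (16 left).
16 days into Jul → Jul 16, 2041.

Jul 16, 2041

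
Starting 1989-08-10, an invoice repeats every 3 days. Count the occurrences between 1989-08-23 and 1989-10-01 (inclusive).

Occurrences land 3·i days after 1989-08-10 for i = 0, 1, 2, …
1989-08-23 is 13 days after the start; 13 ÷ 3 = 4 remainder 1; since the remainder is 1, round up to i = 5. First occurrence in the window: #6 on 1989-08-25 (5×3 = 15 days in).
1989-10-01 is 52 days after the start; 52 ÷ 3 = 17 remainder 1. Last occurrence in the window: #18 on 1989-09-30.
Occurrences #6 through #18: 13 in total.

13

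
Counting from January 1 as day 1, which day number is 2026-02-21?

52

Days in months before February: 31 = 31.
Plus 21 days into February → day 52.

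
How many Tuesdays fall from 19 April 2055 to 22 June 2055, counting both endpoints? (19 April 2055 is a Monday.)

10

19 April 2055 is a Monday; the first Tuesday on or after it is 20 April 2055 (1 day later).
From 20 April 2055 to 22 June 2055: 10 + 31 + 22 = 63 days (rest of April, May, June).
63 ÷ 7 = 9 full weeks with remainder 0, so 9 more Tuesdays after the first → 10.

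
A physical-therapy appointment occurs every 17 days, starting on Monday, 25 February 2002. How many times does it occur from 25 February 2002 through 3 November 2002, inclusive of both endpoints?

Occurrences land 17·i days after 25 February 2002 for i = 0, 1, 2, …
The window opens on the start date, so the first occurrence inside is #1 on 25 February 2002.
3 November 2002 is 251 days after the start; 251 ÷ 17 = 14 remainder 13. Last occurrence in the window: #15 on 21 October 2002.
Occurrences #1 through #15: 15 in total.

15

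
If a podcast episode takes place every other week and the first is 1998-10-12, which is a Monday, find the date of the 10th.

1999-02-15

The 10th occurrence is 9 intervals after the first: 9 × 14 = 126 days after 1998-10-12.
October has 31 days — 19 days to the end of October leaves 107.
November has 30 days (77 left).
December has 31 days (46 left).
January has 31 days (15 left).
15 days into February → 1999-02-15.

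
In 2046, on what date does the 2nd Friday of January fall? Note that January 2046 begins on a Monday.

12 January 2046

January 2046 begins on a Monday, so the first Friday is January 5 (4 days later).
The 2nd Friday is 1 weeks later: 5 + 7 = 12.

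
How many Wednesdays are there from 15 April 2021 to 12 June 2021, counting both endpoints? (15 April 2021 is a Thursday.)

15 April 2021 is a Thursday; the first Wednesday on or after it is 21 April 2021 (6 days later).
From 21 April 2021 to 12 June 2021: 9 + 31 + 12 = 52 days (rest of April, May, June).
52 ÷ 7 = 7 full weeks with remainder 3, so 7 more Wednesdays after the first → 8.

8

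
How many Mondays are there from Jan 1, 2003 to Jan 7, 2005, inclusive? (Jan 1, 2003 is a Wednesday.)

Jan 1, 2003 is a Wednesday; the first Monday on or after it is Jan 6, 2003 (5 days later).
From Jan 6, 2003 to Jan 7, 2005: 359 + 366 + 7 = 732 days (rest of 2003, 2004, to Jan 7, 2005 in 2005).
732 ÷ 7 = 104 full weeks with remainder 4, so 104 more Mondays after the first → 105.

105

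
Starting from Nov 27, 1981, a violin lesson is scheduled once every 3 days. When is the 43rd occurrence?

The 43rd occurrence is 42 intervals after the first: 42 × 3 = 126 days after Nov 27, 1981.
Nov has 30 days — 3 days to the end of Nov leaves 123.
Dec has 31 days (92 left).
Jan has 31 days (61 left).
Feb has 28 days (33 left).
Mar has 31 days (2 left).
2 days into Apr → Apr 2, 1982.

Apr 2, 1982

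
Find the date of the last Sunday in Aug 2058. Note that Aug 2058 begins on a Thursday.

Aug 25, 2058

Aug 2058 begins on a Thursday, so the first Sunday is Aug 4 (3 days later).
Aug 2058 has 31 days. Adding weeks: 4, 11, 18, 25 — the last one ≤ 31 is the 25th.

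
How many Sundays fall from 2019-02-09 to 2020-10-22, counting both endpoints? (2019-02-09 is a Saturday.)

2019-02-09 is a Saturday; the first Sunday on or after it is 2019-02-10 (1 day later).
From 2019-02-10 to 2020-10-22: 324 + 296 = 620 days (rest of 2019, to 2020-10-22 in 2020).
620 ÷ 7 = 88 full weeks with remainder 4, so 88 more Sundays after the first → 89.

89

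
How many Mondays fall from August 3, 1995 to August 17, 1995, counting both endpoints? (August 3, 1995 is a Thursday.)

August 3, 1995 is a Thursday; the first Monday on or after it is August 7, 1995 (4 days later).
From August 7, 1995 to August 17, 1995 is 17 − 7 = 10 days.
10 ÷ 7 = 1 full weeks with remainder 3, so 1 more Mondays after the first → 2.

2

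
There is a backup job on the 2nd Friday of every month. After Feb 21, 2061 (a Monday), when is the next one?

Mar 11, 2061

Feb 2061 starts on a Tuesday; its first Friday is the 4th, so the 2nd Friday is the 11th — Feb 11, 2061.
That is not after Feb 21, 2061, so look at Mar 2061.
Mar 2061 starts on a Tuesday; its first Friday is the 4th, so the 2nd Friday is the 11th — Mar 11, 2061.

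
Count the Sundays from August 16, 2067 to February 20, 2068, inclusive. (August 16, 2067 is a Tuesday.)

August 16, 2067 is a Tuesday; the first Sunday on or after it is August 21, 2067 (5 days later).
From August 21, 2067 to February 20, 2068: 10 + 30 + 31 + 30 + 31 + 31 + 20 = 183 days (rest of August, September, October, November, December, January, February).
183 ÷ 7 = 26 full weeks with remainder 1, so 26 more Sundays after the first → 27.

27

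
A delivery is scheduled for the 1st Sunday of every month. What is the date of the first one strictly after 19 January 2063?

4 February 2063

January 2063 starts on a Monday, so its 1st Sunday is 7 January 2063 (6 days in).
That is not after 19 January 2063, so look at February 2063.
February 2063 starts on a Thursday, so its 1st Sunday is 4 February 2063 (3 days in).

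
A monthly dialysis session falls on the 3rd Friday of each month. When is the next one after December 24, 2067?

January 20, 2068

December 2067 starts on a Thursday; its first Friday is the 2nd, so the 3rd Friday is the 16th — December 16, 2067.
That is not after December 24, 2067, so look at January 2068.
January 2068 starts on a Sunday; its first Friday is the 6th, so the 3rd Friday is the 20th — January 20, 2068.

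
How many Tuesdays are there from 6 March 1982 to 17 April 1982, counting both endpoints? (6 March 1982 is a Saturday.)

6

6 March 1982 is a Saturday; the first Tuesday on or after it is 9 March 1982 (3 days later).
From 9 March 1982 to 17 April 1982: 22 + 17 = 39 days (rest of March, April).
39 ÷ 7 = 5 full weeks with remainder 4, so 5 more Tuesdays after the first → 6.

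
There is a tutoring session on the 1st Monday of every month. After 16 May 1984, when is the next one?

May 1984 starts on a Tuesday, so its 1st Monday is 7 May 1984 (6 days in).
That is not after 16 May 1984, so look at June 1984.
June 1984 starts on a Friday, so its 1st Monday is 4 June 1984 (3 days in).

4 June 1984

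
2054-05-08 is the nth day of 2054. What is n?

Days in months before May: 31 + 28 + 31 + 30 = 120.
Plus 8 days into May → day 128.

128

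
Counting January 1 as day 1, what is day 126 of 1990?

May 6, 1990

Jan has 31 days (126 − 31 = 95 remain).
Feb has 28 days (95 − 28 = 67 remain).
Mar has 31 days (67 − 31 = 36 remain).
Apr has 30 days (36 − 30 = 6 remain).
6 into May → May 6.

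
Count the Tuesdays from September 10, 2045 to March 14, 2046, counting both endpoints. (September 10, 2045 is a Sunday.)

27

September 10, 2045 is a Sunday; the first Tuesday on or after it is September 12, 2045 (2 days later).
From September 12, 2045 to March 14, 2046: 18 + 31 + 30 + 31 + 31 + 28 + 14 = 183 days (rest of September, October, November, December, January, February, March).
183 ÷ 7 = 26 full weeks with remainder 1, so 26 more Tuesdays after the first → 27.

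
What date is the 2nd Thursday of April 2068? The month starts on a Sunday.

12 April 2068

April 2068 begins on a Sunday, so the first Thursday is April 5 (4 days later).
The 2nd Thursday is 1 weeks later: 5 + 7 = 12.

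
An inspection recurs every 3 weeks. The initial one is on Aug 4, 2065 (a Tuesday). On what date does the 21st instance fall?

Sep 28, 2066

The 21st occurrence is 20 intervals after the first: 20 × 21 = 420 days after Aug 4, 2065.
Aug has 31 days — 27 days to the end of Aug leaves 393.
Sep has 30 days (363 left).
Oct has 31 days (332 left).
Nov has 30 days (302 left).
Dec has 31 days (271 left).
Jan has 31 days (240 left).
Feb has 28 days (212 left).
Mar has 31 days (181 left).
Apr has 30 days (151 left).
May has 31 days (120 left).
Jun has 30 days (90 left).
Jul has 31 days (59 left).
Aug has 31 days (28 left).
28 days into Sep → Sep 28, 2066.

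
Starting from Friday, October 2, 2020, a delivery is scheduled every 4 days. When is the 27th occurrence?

January 14, 2021

The 27th occurrence is 26 intervals after the first: 26 × 4 = 104 days after October 2, 2020.
October has 31 days — 29 days to the end of October leaves 75.
November has 30 days (45 left).
December has 31 days (14 left).
14 days into January → January 14, 2021.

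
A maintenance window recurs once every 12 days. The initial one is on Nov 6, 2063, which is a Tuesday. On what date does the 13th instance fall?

The 13th occurrence is 12 intervals after the first: 12 × 12 = 144 days after Nov 6, 2063.
Nov has 30 days — 24 days to the end of Nov leaves 120.
Dec has 31 days (89 left).
Jan has 31 days (58 left).
Feb has 29 days (29 left).
29 days into Mar → Mar 29, 2064.

Mar 29, 2064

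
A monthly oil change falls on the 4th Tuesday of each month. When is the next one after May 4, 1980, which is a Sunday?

May 1980 starts on a Thursday; its first Tuesday is the 6th, so the 4th Tuesday is the 27th — May 27, 1980.
May 27, 1980 is after May 4, 1980, so that is the next one.

May 27, 1980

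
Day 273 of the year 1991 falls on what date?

Sep 30, 1991

Jan has 31 days (273 − 31 = 242 remain).
Feb has 28 days (242 − 28 = 214 remain).
Mar has 31 days (214 − 31 = 183 remain).
Apr has 30 days (183 − 30 = 153 remain).
May has 31 days (153 − 31 = 122 remain).
Jun has 30 days (122 − 30 = 92 remain).
Jul has 31 days (92 − 31 = 61 remain).
Aug has 31 days (61 − 31 = 30 remain).
30 into Sep → Sep 30.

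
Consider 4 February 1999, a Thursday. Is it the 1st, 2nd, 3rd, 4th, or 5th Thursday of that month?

1st

Day 4 falls in week ⌈4/7⌉ of the month.
Days 1–7 hold the 1st Thursday, 8–14 the 2nd, 15–21 the 3rd, 22–28 the 4th, 29–31 the 5th.
4 is in the range for the 1st.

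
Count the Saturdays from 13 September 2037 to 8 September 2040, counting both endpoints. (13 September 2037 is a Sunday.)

156

13 September 2037 is a Sunday; the first Saturday on or after it is 19 September 2037 (6 days later).
From 19 September 2037 to 8 September 2040: 103 + 365 + 365 + 252 = 1085 days (rest of 2037, 2038, 2039, to 8 September 2040 in 2040).
1085 ÷ 7 = 155 full weeks with remainder 0, so 155 more Saturdays after the first → 156.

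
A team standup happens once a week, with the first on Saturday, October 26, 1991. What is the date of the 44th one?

The 44th occurrence is 43 intervals after the first: 43 × 7 = 301 days after October 26, 1991.
October has 31 days — 5 days to the end of October leaves 296.
November has 30 days (266 left).
December has 31 days (235 left).
January has 31 days (204 left).
February has 29 days (175 left).
March has 31 days (144 left).
April has 30 days (114 left).
May has 31 days (83 left).
June has 30 days (53 left).
July has 31 days (22 left).
22 days into August → August 22, 1992.

August 22, 1992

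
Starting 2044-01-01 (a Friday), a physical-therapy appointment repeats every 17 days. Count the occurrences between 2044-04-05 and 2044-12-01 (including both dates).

14

Occurrences land 17·i days after 2044-01-01 for i = 0, 1, 2, …
2044-04-05 is 95 days after the start; 95 ÷ 17 = 5 remainder 10; since the remainder is 10, round up to i = 6. First occurrence in the window: #7 on 2044-04-12 (6×17 = 102 days in).
2044-12-01 is 335 days after the start; 335 ÷ 17 = 19 remainder 12. Last occurrence in the window: #20 on 2044-11-19.
Occurrences #7 through #20: 14 in total.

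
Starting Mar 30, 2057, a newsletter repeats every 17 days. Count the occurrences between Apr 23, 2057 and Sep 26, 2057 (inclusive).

Occurrences land 17·i days after Mar 30, 2057 for i = 0, 1, 2, …
Apr 23, 2057 is 24 days after the start; 24 ÷ 17 = 1 remainder 7; since the remainder is 7, round up to i = 2. First occurrence in the window: #3 on May 3, 2057 (2×17 = 34 days in).
Sep 26, 2057 is 180 days after the start; 180 ÷ 17 = 10 remainder 10. Last occurrence in the window: #11 on Sep 16, 2057.
Occurrences #3 through #11: 9 in total.

9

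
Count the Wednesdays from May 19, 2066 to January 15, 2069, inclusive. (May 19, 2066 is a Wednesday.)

May 19, 2066 is a Wednesday; the first Wednesday on or after it is May 19, 2066.
From May 19, 2066 to January 15, 2069: 226 + 365 + 366 + 15 = 972 days (rest of 2066, 2067, 2068, to January 15, 2069 in 2069).
972 ÷ 7 = 138 full weeks with remainder 6, so 138 more Wednesdays after the first → 139.

139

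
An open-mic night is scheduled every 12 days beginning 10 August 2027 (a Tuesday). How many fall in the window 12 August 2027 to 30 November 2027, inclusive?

Occurrences land 12·i days after 10 August 2027 for i = 0, 1, 2, …
12 August 2027 is 2 days after the start; 2 ÷ 12 = 0 remainder 2; since the remainder is 2, round up to i = 1. First occurrence in the window: #2 on 22 August 2027 (1×12 = 12 days in).
30 November 2027 is 112 days after the start; 112 ÷ 12 = 9 remainder 4. Last occurrence in the window: #10 on 26 November 2027.
Occurrences #2 through #10: 9 in total.

9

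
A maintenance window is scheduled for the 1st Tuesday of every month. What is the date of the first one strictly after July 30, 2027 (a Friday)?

August 3, 2027

July 2027 starts on a Thursday, so its 1st Tuesday is July 6, 2027 (5 days in).
That is not after July 30, 2027, so look at August 2027.
August 2027 starts on a Sunday, so its 1st Tuesday is August 3, 2027 (2 days in).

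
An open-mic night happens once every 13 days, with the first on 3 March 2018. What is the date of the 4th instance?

The 4th occurrence is 3 intervals after the first: 3 × 13 = 39 days after 3 March 2018.
March has 31 days — 28 days to the end of March leaves 11.
11 days into April → 11 April 2018.

11 April 2018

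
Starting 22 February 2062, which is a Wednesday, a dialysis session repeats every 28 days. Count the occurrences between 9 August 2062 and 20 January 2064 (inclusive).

19

Occurrences land 28·i days after 22 February 2062 for i = 0, 1, 2, …
9 August 2062 is 168 days after the start; 168 ÷ 28 = 6 remainder 0. First occurrence in the window: #7 on 9 August 2062 (6×28 = 168 days in).
20 January 2064 is 697 days after the start; 697 ÷ 28 = 24 remainder 25. Last occurrence in the window: #25 on 26 December 2063.
Occurrences #7 through #25: 19 in total.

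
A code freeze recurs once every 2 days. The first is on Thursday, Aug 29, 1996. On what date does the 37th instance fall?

Nov 9, 1996

The 37th occurrence is 36 intervals after the first: 36 × 2 = 72 days after Aug 29, 1996.
Aug has 31 days — 2 days to the end of Aug leaves 70.
Sep has 30 days (40 left).
Oct has 31 days (9 left).
9 days into Nov → Nov 9, 1996.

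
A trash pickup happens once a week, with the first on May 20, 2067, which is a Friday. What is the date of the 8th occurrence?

The 8th occurrence is 7 intervals after the first: 7 × 7 = 49 days after May 20, 2067.
May has 31 days — 11 days to the end of May leaves 38.
Jun has 30 days (8 left).
8 days into Jul → Jul 8, 2067.

Jul 8, 2067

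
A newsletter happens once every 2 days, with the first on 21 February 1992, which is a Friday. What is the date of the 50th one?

The 50th occurrence is 49 intervals after the first: 49 × 2 = 98 days after 21 February 1992.
February has 29 days — 8 days to the end of February leaves 90.
March has 31 days (59 left).
April has 30 days (29 left).
29 days into May → 29 May 1992.

29 May 1992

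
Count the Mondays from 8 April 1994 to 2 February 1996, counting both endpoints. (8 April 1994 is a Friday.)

8 April 1994 is a Friday; the first Monday on or after it is 11 April 1994 (3 days later).
From 11 April 1994 to 2 February 1996: 264 + 365 + 33 = 662 days (rest of 1994, 1995, to 2 February 1996 in 1996).
662 ÷ 7 = 94 full weeks with remainder 4, so 94 more Mondays after the first → 95.

95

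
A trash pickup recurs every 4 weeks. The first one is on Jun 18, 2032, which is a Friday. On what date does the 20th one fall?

The 20th occurrence is 19 intervals after the first: 19 × 28 = 532 days after Jun 18, 2032.
Jun has 30 days — 12 days to the end of Jun leaves 520.
From end of Jun to end of 2032 is 184 days (336 left).
Jan has 31 days (305 left).
Feb has 28 days (277 left).
Mar has 31 days (246 left).
Apr has 30 days (216 left).
May has 31 days (185 left).
Jun has 30 days (155 left).
Jul has 31 days (124 left).
Aug has 31 days (93 left).
Sep has 30 days (63 left).
Oct has 31 days (32 left).
Nov has 30 days (2 left).
2 days into Dec → Dec 2, 2033.

Dec 2, 2033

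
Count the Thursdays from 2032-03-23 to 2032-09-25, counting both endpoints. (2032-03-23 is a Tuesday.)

27

2032-03-23 is a Tuesday; the first Thursday on or after it is 2032-03-25 (2 days later).
From 2032-03-25 to 2032-09-25: 6 + 30 + 31 + 30 + 31 + 31 + 25 = 184 days (rest of March, April, May, June, July, August, September).
184 ÷ 7 = 26 full weeks with remainder 2, so 26 more Thursdays after the first → 27.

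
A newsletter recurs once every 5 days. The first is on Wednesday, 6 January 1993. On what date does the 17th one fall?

The 17th occurrence is 16 intervals after the first: 16 × 5 = 80 days after 6 January 1993.
January has 31 days — 25 days to the end of January leaves 55.
February has 28 days (27 left).
27 days into March → 27 March 1993.

27 March 1993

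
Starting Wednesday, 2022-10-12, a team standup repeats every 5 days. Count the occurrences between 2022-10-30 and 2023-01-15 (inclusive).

Occurrences land 5·i days after 2022-10-12 for i = 0, 1, 2, …
2022-10-30 is 18 days after the start; 18 ÷ 5 = 3 remainder 3; since the remainder is 3, round up to i = 4. First occurrence in the window: #5 on 2022-11-01 (4×5 = 20 days in).
2023-01-15 is 95 days after the start; 95 ÷ 5 = 19 remainder 0. Last occurrence in the window: #20 on 2023-01-15.
Occurrences #5 through #20: 16 in total.

16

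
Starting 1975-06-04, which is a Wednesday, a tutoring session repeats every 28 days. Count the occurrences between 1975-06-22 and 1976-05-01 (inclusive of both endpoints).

11

Occurrences land 28·i days after 1975-06-04 for i = 0, 1, 2, …
1975-06-22 is 18 days after the start; 18 ÷ 28 = 0 remainder 18; since the remainder is 18, round up to i = 1. First occurrence in the window: #2 on 1975-07-02 (1×28 = 28 days in).
1976-05-01 is 332 days after the start; 332 ÷ 28 = 11 remainder 24. Last occurrence in the window: #12 on 1976-04-07.
Occurrences #2 through #12: 11 in total.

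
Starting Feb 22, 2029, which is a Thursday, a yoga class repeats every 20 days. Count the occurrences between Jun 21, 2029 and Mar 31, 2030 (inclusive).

15

Occurrences land 20·i days after Feb 22, 2029 for i = 0, 1, 2, …
Jun 21, 2029 is 119 days after the start; 119 ÷ 20 = 5 remainder 19; since the remainder is 19, round up to i = 6. First occurrence in the window: #7 on Jun 22, 2029 (6×20 = 120 days in).
Mar 31, 2030 is 402 days after the start; 402 ÷ 20 = 20 remainder 2. Last occurrence in the window: #21 on Mar 29, 2030.
Occurrences #7 through #21: 15 in total.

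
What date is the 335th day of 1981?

1 December 1981

January has 31 days (335 − 31 = 304 remain).
February has 28 days (304 − 28 = 276 remain).
March has 31 days (276 − 31 = 245 remain).
April has 30 days (245 − 30 = 215 remain).
May has 31 days (215 − 31 = 184 remain).
June has 30 days (184 − 30 = 154 remain).
July has 31 days (154 − 31 = 123 remain).
August has 31 days (123 − 31 = 92 remain).
September has 30 days (92 − 30 = 62 remain).
October has 31 days (62 − 31 = 31 remain).
November has 30 days (31 − 30 = 1 remain).
1 into December → December 1.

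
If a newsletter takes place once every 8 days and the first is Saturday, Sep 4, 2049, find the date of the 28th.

The 28th occurrence is 27 intervals after the first: 27 × 8 = 216 days after Sep 4, 2049.
Sep has 30 days — 26 days to the end of Sep leaves 190.
Oct has 31 days (159 left).
Nov has 30 days (129 left).
Dec has 31 days (98 left).
Jan has 31 days (67 left).
Feb has 28 days (39 left).
Mar has 31 days (8 left).
8 days into Apr → Apr 8, 2050.

Apr 8, 2050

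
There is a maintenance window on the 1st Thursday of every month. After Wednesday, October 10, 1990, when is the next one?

November 1, 1990

October 1990 starts on a Monday, so its 1st Thursday is October 4, 1990 (3 days in).
That is not after October 10, 1990, so look at November 1990.
November 1990 starts on a Thursday, so its 1st Thursday is November 1, 1990.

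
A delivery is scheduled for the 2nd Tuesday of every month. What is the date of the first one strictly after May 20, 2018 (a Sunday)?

June 12, 2018

May 2018 starts on a Tuesday; its first Tuesday is the 1st, so the 2nd Tuesday is the 8th — May 8, 2018.
That is not after May 20, 2018, so look at June 2018.
June 2018 starts on a Friday; its first Tuesday is the 5th, so the 2nd Tuesday is the 12th — June 12, 2018.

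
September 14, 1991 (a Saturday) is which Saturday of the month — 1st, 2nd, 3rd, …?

Day 14 falls in week ⌈14/7⌉ of the month.
Days 1–7 hold the 1st Saturday, 8–14 the 2nd, 15–21 the 3rd, 22–28 the 4th, 29–31 the 5th.
14 is in the range for the 2nd.

2nd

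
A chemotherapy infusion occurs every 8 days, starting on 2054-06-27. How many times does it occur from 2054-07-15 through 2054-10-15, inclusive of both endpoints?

Occurrences land 8·i days after 2054-06-27 for i = 0, 1, 2, …
2054-07-15 is 18 days after the start; 18 ÷ 8 = 2 remainder 2; since the remainder is 2, round up to i = 3. First occurrence in the window: #4 on 2054-07-21 (3×8 = 24 days in).
2054-10-15 is 110 days after the start; 110 ÷ 8 = 13 remainder 6. Last occurrence in the window: #14 on 2054-10-09.
Occurrences #4 through #14: 11 in total.

11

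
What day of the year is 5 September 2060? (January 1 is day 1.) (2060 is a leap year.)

Days in months before September: 31 + 29 + 31 + 30 + 31 + 30 + 31 + 31 = 244.
Plus 5 days into September → day 249.

249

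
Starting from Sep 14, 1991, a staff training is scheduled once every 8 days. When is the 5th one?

The 5th occurrence is 4 intervals after the first: 4 × 8 = 32 days after Sep 14, 1991.
Sep has 30 days — 16 days to the end of Sep leaves 16.
16 days into Oct → Oct 16, 1991.

Oct 16, 1991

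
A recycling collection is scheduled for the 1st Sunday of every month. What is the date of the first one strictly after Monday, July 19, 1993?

July 1993 starts on a Thursday, so its 1st Sunday is July 4, 1993 (3 days in).
That is not after July 19, 1993, so look at August 1993.
August 1993 starts on a Sunday, so its 1st Sunday is August 1, 1993.

August 1, 1993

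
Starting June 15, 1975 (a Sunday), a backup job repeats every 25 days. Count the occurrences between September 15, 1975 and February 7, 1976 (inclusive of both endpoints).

6

Occurrences land 25·i days after June 15, 1975 for i = 0, 1, 2, …
September 15, 1975 is 92 days after the start; 92 ÷ 25 = 3 remainder 17; since the remainder is 17, round up to i = 4. First occurrence in the window: #5 on September 23, 1975 (4×25 = 100 days in).
February 7, 1976 is 237 days after the start; 237 ÷ 25 = 9 remainder 12. Last occurrence in the window: #10 on January 26, 1976.
Occurrences #5 through #10: 6 in total.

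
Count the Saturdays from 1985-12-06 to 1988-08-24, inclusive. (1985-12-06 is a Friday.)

142

1985-12-06 is a Friday; the first Saturday on or after it is 1985-12-07 (1 day later).
From 1985-12-07 to 1988-08-24: 24 + 365 + 365 + 237 = 991 days (rest of 1985, 1986, 1987, to 1988-08-24 in 1988).
991 ÷ 7 = 141 full weeks with remainder 4, so 141 more Saturdays after the first → 142.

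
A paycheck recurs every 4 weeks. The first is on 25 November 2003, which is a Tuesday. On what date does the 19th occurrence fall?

The 19th occurrence is 18 intervals after the first: 18 × 28 = 504 days after 25 November 2003.
November has 30 days — 5 days to the end of November leaves 499.
From end of November to end of 2003 is 31 days (468 left).
2004 has 366 days (102 left).
January has 31 days (71 left).
February has 28 days (43 left).
March has 31 days (12 left).
12 days into April → 12 April 2005.

12 April 2005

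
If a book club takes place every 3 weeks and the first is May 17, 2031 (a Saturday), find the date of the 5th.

August 9, 2031

The 5th occurrence is 4 intervals after the first: 4 × 21 = 84 days after May 17, 2031.
May has 31 days — 14 days to the end of May leaves 70.
June has 30 days (40 left).
July has 31 days (9 left).
9 days into August → August 9, 2031.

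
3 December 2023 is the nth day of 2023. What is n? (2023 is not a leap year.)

Days in months before December: 31 + 28 + 31 + 30 + 31 + 30 + 31 + 31 + 30 + 31 + 30 = 334.
Plus 3 days into December → day 337.

337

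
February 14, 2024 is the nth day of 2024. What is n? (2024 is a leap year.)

45

Days in months before February: 31 = 31.
Plus 14 days into February → day 45.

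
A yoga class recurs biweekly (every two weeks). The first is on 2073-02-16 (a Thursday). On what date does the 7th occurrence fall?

The 7th occurrence is 6 intervals after the first: 6 × 14 = 84 days after 2073-02-16.
February has 28 days — 12 days to the end of February leaves 72.
March has 31 days (41 left).
April has 30 days (11 left).
11 days into May → 2073-05-11.

2073-05-11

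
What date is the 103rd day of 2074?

Jan has 31 days (103 − 31 = 72 remain).
Feb has 28 days (72 − 28 = 44 remain).
Mar has 31 days (44 − 31 = 13 remain).
13 into Apr → Apr 13.

Apr 13, 2074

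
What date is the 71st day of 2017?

March 12, 2017

January has 31 days (71 − 31 = 40 remain).
February has 28 days (40 − 28 = 12 remain).
12 into March → March 12.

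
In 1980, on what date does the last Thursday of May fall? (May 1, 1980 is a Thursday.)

29 May 1980

May 1980 begins on a Thursday, so the first Thursday is May 1.
May 1980 has 31 days. Adding weeks: 1, 8, 15, 22, 29 — the last one ≤ 31 is the 29th.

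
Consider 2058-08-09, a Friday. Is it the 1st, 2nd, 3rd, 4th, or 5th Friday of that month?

Day 9 falls in week ⌈9/7⌉ of the month.
Days 1–7 hold the 1st Friday, 8–14 the 2nd, 15–21 the 3rd, 22–28 the 4th, 29–31 the 5th.
9 is in the range for the 2nd.

2nd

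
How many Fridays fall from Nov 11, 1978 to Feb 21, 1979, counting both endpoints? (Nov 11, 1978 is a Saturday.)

Nov 11, 1978 is a Saturday; the first Friday on or after it is Nov 17, 1978 (6 days later).
From Nov 17, 1978 to Feb 21, 1979: 13 + 31 + 31 + 21 = 96 days (rest of Nov, Dec, Jan, Feb).
96 ÷ 7 = 13 full weeks with remainder 5, so 13 more Fridays after the first → 14.

14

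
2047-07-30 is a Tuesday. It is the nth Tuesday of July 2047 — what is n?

Day 30 falls in week ⌈30/7⌉ of the month.
Days 1–7 hold the 1st Tuesday, 8–14 the 2nd, 15–21 the 3rd, 22–28 the 4th, 29–31 the 5th.
30 is in the range for the 5th.

5th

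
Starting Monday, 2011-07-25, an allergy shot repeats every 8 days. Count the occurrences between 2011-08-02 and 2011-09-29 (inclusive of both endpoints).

Occurrences land 8·i days after 2011-07-25 for i = 0, 1, 2, …
2011-08-02 is 8 days after the start; 8 ÷ 8 = 1 remainder 0. First occurrence in the window: #2 on 2011-08-02 (1×8 = 8 days in).
2011-09-29 is 66 days after the start; 66 ÷ 8 = 8 remainder 2. Last occurrence in the window: #9 on 2011-09-27.
Occurrences #2 through #9: 8 in total.

8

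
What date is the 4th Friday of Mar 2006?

The first Friday of Mar 2006 is Mar 3.
The 4th Friday is 3 weeks later: 3 + 21 = 24.

Mar 24, 2006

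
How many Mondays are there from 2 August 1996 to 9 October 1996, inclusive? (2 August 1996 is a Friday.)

10

2 August 1996 is a Friday; the first Monday on or after it is 5 August 1996 (3 days later).
From 5 August 1996 to 9 October 1996: 26 + 30 + 9 = 65 days (rest of August, September, October).
65 ÷ 7 = 9 full weeks with remainder 2, so 9 more Mondays after the first → 10.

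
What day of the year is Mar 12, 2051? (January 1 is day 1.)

Days in months before Mar: 31 + 28 = 59.
Plus 12 days into Mar → day 71.

71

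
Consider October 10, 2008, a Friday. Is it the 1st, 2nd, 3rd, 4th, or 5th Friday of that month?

2nd

Day 10 falls in week ⌈10/7⌉ of the month.
Days 1–7 hold the 1st Friday, 8–14 the 2nd, 15–21 the 3rd, 22–28 the 4th, 29–31 the 5th.
10 is in the range for the 2nd.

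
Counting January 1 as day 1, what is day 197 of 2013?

January has 31 days (197 − 31 = 166 remain).
February has 28 days (166 − 28 = 138 remain).
March has 31 days (138 − 31 = 107 remain).
April has 30 days (107 − 30 = 77 remain).
May has 31 days (77 − 31 = 46 remain).
June has 30 days (46 − 30 = 16 remain).
16 into July → July 16.

2013-07-16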